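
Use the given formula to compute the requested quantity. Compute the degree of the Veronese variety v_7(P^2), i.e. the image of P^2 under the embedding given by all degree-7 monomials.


The Veronese variety v_7(P^2) has degree d^r.
d^r = 7^2 = 49

49


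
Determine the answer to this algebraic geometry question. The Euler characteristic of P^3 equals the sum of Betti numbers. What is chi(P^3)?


The complex projective space P^3 has one cell in each even real dimension 0, 2, ..., 6.
The cohomology groups are H^{2k}(P^3) = Z for k = 0,...,3, and 0 otherwise.
Euler characteristic = sum of Betti numbers = 1 per even-dimensional cohomology group.
chi(P^3) = 3 + 1 = 4

4


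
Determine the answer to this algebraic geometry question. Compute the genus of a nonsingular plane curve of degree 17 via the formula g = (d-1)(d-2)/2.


Using the genus formula for smooth plane curves:
g = (d-1)(d-2)/2
g = (17-1)(17-2)/2
g = 16*15/2
g = 240/2 = 120

120


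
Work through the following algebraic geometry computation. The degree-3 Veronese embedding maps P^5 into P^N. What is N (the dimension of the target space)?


The Veronese embedding v_d: P^n -> P^N maps each point to all
degree-d monomials in n+1 homogeneous coordinates.
N = C(n+d, d) - 1
N = C(5+3, 3) - 1
N = C(8, 3) - 1
C(8, 3) = 56
N = 56 - 1 = 55

55


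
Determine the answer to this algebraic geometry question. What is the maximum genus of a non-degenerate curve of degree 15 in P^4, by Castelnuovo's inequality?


Castelnuovo's bound: write d - 1 = m(r-1) + epsilon with 0 <= epsilon < r-1.
d - 1 = 15 - 1 = 14
r - 1 = 4 - 1 = 3
14 = 4*3 + 2, so m = 4, epsilon = 2
pi(d, r) = m(m-1)(r-1)/2 + m*epsilon
= 4*3*3/2 + 4*2
= 36/2 + 8
= 18 + 8 = 26

26


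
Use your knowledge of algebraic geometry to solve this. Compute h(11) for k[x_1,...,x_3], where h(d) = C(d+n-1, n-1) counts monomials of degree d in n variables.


The Hilbert function for the polynomial ring in 3 variables is:
h(d) = C(d+n-1, n-1)
h(11) = C(11+3-1, 3-1) = C(13, 2)
= 13! / (2! * 11!)
= 78

78


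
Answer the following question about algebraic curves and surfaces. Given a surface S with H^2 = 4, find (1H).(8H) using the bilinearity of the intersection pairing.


Using bilinearity of the intersection pairing on a surface S:
(aH).(bH) = ab * (H.H)
We have H^2 = 4.
D.E = (1H).(8H) = 1*8*4
= 8*4
= 32

32


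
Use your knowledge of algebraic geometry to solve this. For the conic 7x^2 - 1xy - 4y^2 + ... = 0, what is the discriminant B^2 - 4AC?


The discriminant of a conic Ax^2 + Bxy + Cy^2 + ... = 0 is B^2 - 4AC.
B^2 = (-1)^2 = 1
4AC = 4*7*(-4) = -112
Discriminant = 1 + 112 = 113

113


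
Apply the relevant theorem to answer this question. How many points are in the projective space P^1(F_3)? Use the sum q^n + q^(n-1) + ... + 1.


P^1(F_3) has (q^(n+1) - 1)/(q - 1) points.
= 3^1 + 3^0
= 3 + 1
= 4

4


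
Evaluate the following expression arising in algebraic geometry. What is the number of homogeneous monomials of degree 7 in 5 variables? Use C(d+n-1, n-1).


The number of degree-7 monomials in 5 variables is C(d+n-1, n-1).
= C(7+5-1, 5-1) = C(11, 4)
= 330

330


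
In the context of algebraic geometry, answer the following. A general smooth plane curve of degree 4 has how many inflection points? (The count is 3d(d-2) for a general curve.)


For a general smooth plane curve C of degree d, the inflection points are
the intersection of C with its Hessian curve, which has degree 3(d-2).
By Bezout, the total intersection number is d * 3(d-2) = 4 * 6 = 24.
For a general curve every flex is ordinary, so each contributes
multiplicity 1 to C·Hess(C), and the number of distinct inflection
points is 3d(d-2).
Inflection points = 3*4*(4-2) = 3*4*2 = 24

24


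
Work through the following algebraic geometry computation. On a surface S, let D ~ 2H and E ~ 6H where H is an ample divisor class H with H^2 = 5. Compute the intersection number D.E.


Using bilinearity of the intersection pairing on a surface S:
(aH).(bH) = ab * (H.H)
We have H^2 = 5.
D.E = (2H).(6H) = 2*6*5
= 12*5
= 60

60


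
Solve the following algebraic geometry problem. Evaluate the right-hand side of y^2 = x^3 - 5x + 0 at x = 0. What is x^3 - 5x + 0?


Compute x^3 - 5x + 0 at x = 0:
x^3 = 0^3 = 0
(-5)*x = (-5)*0 = 0
Sum: 0 + 0 + 0 = 0

0


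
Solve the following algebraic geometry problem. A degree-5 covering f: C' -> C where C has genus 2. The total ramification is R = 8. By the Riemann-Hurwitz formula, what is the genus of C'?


Riemann-Hurwitz formula: 2g' - 2 = d(2g - 2) + R
Given: d = 5, g = 2, R = 8
2g' - 2 = 5*(2*2 - 2) + 8
2g' - 2 = 5*2 + 8
2g' - 2 = 10 + 8 = 18
2g' = 20
g' = 10

10


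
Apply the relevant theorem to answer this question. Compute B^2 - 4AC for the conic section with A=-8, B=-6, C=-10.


The discriminant of a conic Ax^2 + Bxy + Cy^2 + ... = 0 is B^2 - 4AC.
B^2 = (-6)^2 = 36
4AC = 4*(-8)*(-10) = 320
Discriminant = 36 - 320 = -284

-284


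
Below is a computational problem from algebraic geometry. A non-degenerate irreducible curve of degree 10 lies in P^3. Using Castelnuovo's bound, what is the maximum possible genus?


Castelnuovo's bound: write d - 1 = m(r-1) + epsilon with 0 <= epsilon < r-1.
d - 1 = 10 - 1 = 9
r - 1 = 3 - 1 = 2
9 = 4*2 + 1, so m = 4, epsilon = 1
pi(d, r) = m(m-1)(r-1)/2 + m*epsilon
= 4*3*2/2 + 4*1
= 24/2 + 4
= 12 + 4 = 16

16


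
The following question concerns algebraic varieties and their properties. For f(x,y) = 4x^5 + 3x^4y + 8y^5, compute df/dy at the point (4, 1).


df/dy = 3*x^4 + 5*8*y^4
At (4,1): 3*4^4 + 5*8*1^4
= 768 + 40
= 808

808


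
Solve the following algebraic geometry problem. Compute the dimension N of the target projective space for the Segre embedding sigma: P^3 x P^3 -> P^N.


The Segre embedding maps P^m x P^n into P^N via
all products of coordinates from each factor.
N = (m+1)(n+1) - 1
N = (3+1)(3+1) - 1
N = 4*4 - 1
N = 16 - 1 = 15

15


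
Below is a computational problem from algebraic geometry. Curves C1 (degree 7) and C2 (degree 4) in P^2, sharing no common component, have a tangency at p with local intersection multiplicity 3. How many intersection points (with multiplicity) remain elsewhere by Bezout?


By Bezout's theorem, the total intersection number is d1 * d2.
Total = 7 * 4 = 28
Intersection multiplicity at p = 3
Remaining intersections = 28 - 3 = 25

25


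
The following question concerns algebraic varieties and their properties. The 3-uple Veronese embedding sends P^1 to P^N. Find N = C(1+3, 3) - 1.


The Veronese embedding v_d: P^n -> P^N maps each point to all
degree-d monomials in n+1 homogeneous coordinates.
N = C(n+d, d) - 1
N = C(1+3, 3) - 1
N = C(4, 3) - 1
C(4, 3) = 4
N = 4 - 1 = 3

3


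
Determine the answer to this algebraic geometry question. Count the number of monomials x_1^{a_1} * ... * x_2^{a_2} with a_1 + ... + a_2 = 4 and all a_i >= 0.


The number of degree-4 monomials in 2 variables is C(d+n-1, n-1).
= C(4+2-1, 2-1) = C(5, 1)
= 5

5


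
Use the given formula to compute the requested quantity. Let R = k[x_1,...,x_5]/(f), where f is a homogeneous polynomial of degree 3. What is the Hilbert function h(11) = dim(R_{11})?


For R = k[x_1,...,x_n]/(f) with f homogeneous of degree e:
The Hilbert series is (1 - t^e)/(1 - t)^n.
So h(d) = C(d+n-1, n-1) - C(d-e+n-1, n-1) for d >= e.
With n=5, e=3, d=11:
C(11+5-1, 5-1) = C(15, 4) = 1365
C(11-3+5-1, 5-1) = C(12, 4) = 495
h(11) = 1365 - 495 = 870

870


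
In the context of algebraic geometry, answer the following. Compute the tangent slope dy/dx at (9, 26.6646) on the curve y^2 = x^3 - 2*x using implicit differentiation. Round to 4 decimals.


Using implicit differentiation of y^2 = x^3 - 2*x:
2y * dy/dx = 3x^2 - 2
dy/dx = (3x^2 - 2)/(2y)
Numerator: 3*9^2 - 2 = 241
Denominator: 2*26.6646 = 53.3292
dy/dx = 241/53.3292 = 4.5191

4.5191


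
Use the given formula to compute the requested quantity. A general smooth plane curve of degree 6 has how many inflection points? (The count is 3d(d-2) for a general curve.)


For a general smooth plane curve C of degree d, the inflection points are
the intersection of C with its Hessian curve, which has degree 3(d-2).
By Bezout, the total intersection number is d * 3(d-2) = 6 * 12 = 72.
For a general curve every flex is ordinary, so each contributes
multiplicity 1 to C·Hess(C), and the number of distinct inflection
points is 3d(d-2).
Inflection points = 3*6*(6-2) = 3*6*4 = 72

72


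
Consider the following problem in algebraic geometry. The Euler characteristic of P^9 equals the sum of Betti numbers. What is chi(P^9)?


The complex projective space P^9 has one cell in each even real dimension 0, 2, ..., 18.
The cohomology groups are H^{2k}(P^9) = Z for k = 0,...,9, and 0 otherwise.
Euler characteristic = sum of Betti numbers = 1 per even-dimensional cohomology group.
chi(P^9) = 9 + 1 = 10

10


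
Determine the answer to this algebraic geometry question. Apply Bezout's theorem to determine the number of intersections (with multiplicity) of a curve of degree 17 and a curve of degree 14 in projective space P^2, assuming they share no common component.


Bezout's theorem states the intersection count equals the product of degrees.
Intersection count = 17 * 14 = 238

238


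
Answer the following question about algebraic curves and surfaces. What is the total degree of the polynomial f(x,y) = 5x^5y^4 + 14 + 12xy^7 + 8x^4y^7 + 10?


Examine each term for its total degree (sum of exponents).
  Term '5x^5y^4' has total degree 5+4 = 9.
  Term '14' has total degree 0+0 = 0.
  Term '12xy^7' has total degree 1+7 = 8.
  Term '8x^4y^7' has total degree 4+7 = 11.
  Term '10' has total degree 0+0 = 0.
The maximum total degree among all terms is 11.

11


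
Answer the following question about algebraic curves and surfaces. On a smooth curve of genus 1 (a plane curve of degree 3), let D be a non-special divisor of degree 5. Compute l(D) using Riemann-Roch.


First, compute the genus of a smooth plane curve of degree 3:
g = (d-1)(d-2)/2 = (3-1)(3-2)/2 = 1
For a non-special divisor D (i.e., h^1(D) = 0), Riemann-Roch gives:
l(D) = deg(D) - g + 1
Since deg(D) = 5 >= 2g - 1 = 1, D is non-special.
l(D) = 5 - 1 + 1 = 5

5


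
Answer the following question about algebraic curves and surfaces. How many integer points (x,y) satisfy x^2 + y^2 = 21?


Systematically check integer values of x where x^2 <= 21.
For each valid x, check if 21 - x^2 is a perfect square.
Total integer solutions found: 0

0


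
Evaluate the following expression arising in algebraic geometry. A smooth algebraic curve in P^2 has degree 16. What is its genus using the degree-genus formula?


Using the genus formula for smooth plane curves:
g = (d-1)(d-2)/2
g = (16-1)(16-2)/2
g = 15*14/2
g = 210/2 = 105

105


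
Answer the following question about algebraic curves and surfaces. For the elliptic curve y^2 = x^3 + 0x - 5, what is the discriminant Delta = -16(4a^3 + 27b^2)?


Compute each component:
4a^3 = 4*0^3 = 4*0 = 0
27b^2 = 27*(-5)^2 = 27*25 = 675
4a^3 + 27b^2 = 0 + 675 = 675
Delta = -16*675 = -10800

-10800


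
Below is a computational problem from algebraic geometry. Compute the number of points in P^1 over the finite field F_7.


P^1(F_7) has (q^(n+1) - 1)/(q - 1) points.
= 7^1 + 7^0
= 7 + 1
= 8

8


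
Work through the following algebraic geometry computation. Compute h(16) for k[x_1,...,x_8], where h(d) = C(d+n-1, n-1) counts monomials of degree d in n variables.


The Hilbert function for the polynomial ring in 8 variables is:
h(d) = C(d+n-1, n-1)
h(16) = C(16+8-1, 8-1) = C(23, 7)
= 23! / (7! * 16!)
= 245157

245157


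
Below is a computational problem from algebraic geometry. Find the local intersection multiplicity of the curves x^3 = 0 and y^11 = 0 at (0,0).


The intersection multiplicity of V(x^a) and V(y^b) at the origin is:
I(O; V(x^3), V(y^11)) = dim_k(k[x,y]/(x^3, y^11))
A basis for k[x,y]/(x^3, y^11) is the set of monomials x^i * y^j
where 0 <= i < 3 and 0 <= j < 11.
The number of such monomials is 3 * 11 = 33

33


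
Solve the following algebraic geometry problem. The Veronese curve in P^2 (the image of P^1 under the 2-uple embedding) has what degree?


The rational normal curve in P^2 is the image of P^1 under the 2-uple Veronese.
A general hyperplane in P^2 pulls back to a degree-2 form on P^1, which has 2 zeros,
so the curve meets a general hyperplane in 2 points. Degree = 2.

2


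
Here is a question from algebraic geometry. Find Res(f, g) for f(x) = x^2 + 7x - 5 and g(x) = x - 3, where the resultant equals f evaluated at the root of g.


For Res(f, x - c), we evaluate f at x = c.
f(3) = 3^2 + 7*3 - 5
= 9 + 21 - 5
= 30 - 5 = 25
Res(f, g) = 25

25


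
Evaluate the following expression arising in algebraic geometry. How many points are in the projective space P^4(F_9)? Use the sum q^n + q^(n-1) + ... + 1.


P^4(F_9) has (q^(n+1) - 1)/(q - 1) points.
= 9^4 + 9^3 + 9^2 + 9^1 + 9^0
= 6561 + 729 + 81 + 9 + 1
= 7381

7381


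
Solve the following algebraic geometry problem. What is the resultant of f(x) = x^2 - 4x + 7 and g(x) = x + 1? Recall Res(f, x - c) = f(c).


For Res(f, x - c), we evaluate f at x = c.
f(-1) = (-1)^2 - 4*(-1) + 7
= 1 + 4 + 7
= 5 + 7 = 12
Res(f, g) = 12

12


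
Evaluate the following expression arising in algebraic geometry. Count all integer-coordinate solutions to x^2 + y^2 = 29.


Systematically check integer values of x where x^2 <= 29.
For each valid x, check if 29 - x^2 is a perfect square.
x=2: 29 - 4 = 25, sqrt = 5 (valid)
x=5: 29 - 25 = 4, sqrt = 2 (valid)
Total integer solutions found: 8

8


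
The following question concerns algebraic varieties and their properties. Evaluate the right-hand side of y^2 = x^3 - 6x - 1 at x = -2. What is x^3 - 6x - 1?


Compute x^3 - 6x - 1 at x = -2:
x^3 = (-2)^3 = -8
(-6)*x = (-6)*(-2) = 12
Sum: -8 + 12 - 1 = 3

3


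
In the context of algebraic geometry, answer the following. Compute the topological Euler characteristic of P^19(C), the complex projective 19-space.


The complex projective space P^19 has one cell in each even real dimension 0, 2, ..., 38.
The cohomology groups are H^{2k}(P^19) = Z for k = 0,...,19, and 0 otherwise.
Euler characteristic = sum of Betti numbers = 1 per even-dimensional cohomology group.
chi(P^19) = 19 + 1 = 20

20


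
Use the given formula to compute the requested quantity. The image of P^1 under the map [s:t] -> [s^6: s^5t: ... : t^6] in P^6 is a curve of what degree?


The rational normal curve in P^6 is the image of P^1 under the 6-uple Veronese.
A general hyperplane in P^6 pulls back to a degree-6 form on P^1, which has 6 zeros,
so the curve meets a general hyperplane in 6 points. Degree = 6.

6


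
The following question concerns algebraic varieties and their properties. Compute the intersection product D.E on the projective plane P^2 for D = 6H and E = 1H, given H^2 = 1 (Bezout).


Using bilinearity of the intersection pairing on the projective plane P^2:
(aH).(bH) = ab * (H.H)
We have H^2 = 1 (Bezout).
D.E = (6H).(1H) = 6*1*1
= 6*1
= 6

6


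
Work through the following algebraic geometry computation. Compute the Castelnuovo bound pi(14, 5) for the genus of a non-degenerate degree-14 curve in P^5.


Castelnuovo's bound: write d - 1 = m(r-1) + epsilon with 0 <= epsilon < r-1.
d - 1 = 14 - 1 = 13
r - 1 = 5 - 1 = 4
13 = 3*4 + 1, so m = 3, epsilon = 1
pi(d, r) = m(m-1)(r-1)/2 + m*epsilon
= 3*2*4/2 + 3*1
= 24/2 + 3
= 12 + 3 = 15

15


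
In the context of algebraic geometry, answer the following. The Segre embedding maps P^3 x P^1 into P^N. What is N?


The Segre embedding maps P^m x P^n into P^N via
all products of coordinates from each factor.
N = (m+1)(n+1) - 1
N = (3+1)(1+1) - 1
N = 4*2 - 1
N = 8 - 1 = 7

7


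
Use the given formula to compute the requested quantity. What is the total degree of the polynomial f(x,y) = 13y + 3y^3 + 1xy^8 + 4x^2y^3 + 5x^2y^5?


Examine each term for its total degree (sum of exponents).
  Term '13y' has total degree 0+1 = 1.
  Term '3y^3' has total degree 0+3 = 3.
  Term '1xy^8' has total degree 1+8 = 9.
  Term '4x^2y^3' has total degree 2+3 = 5.
  Term '5x^2y^5' has total degree 2+5 = 7.
The maximum total degree among all terms is 9.

9


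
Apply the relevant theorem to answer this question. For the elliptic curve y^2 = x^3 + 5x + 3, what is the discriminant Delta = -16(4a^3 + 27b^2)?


Compute each component:
4a^3 = 4*5^3 = 4*125 = 500
27b^2 = 27*3^2 = 27*9 = 243
4a^3 + 27b^2 = 500 + 243 = 743
Delta = -16*743 = -11888

-11888


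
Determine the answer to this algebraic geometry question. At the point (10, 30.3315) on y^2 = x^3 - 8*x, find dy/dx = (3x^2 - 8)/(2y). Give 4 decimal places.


Using implicit differentiation of y^2 = x^3 - 8*x:
2y * dy/dx = 3x^2 - 8
dy/dx = (3x^2 - 8)/(2y)
Numerator: 3*10^2 - 8 = 292
Denominator: 2*30.3315 = 60.663
dy/dx = 292/60.663 = 4.8135

4.8135


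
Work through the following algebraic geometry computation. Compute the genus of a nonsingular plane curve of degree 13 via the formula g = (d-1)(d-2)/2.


Using the genus formula for smooth plane curves:
g = (d-1)(d-2)/2
g = (13-1)(13-2)/2
g = 12*11/2
g = 132/2 = 66

66


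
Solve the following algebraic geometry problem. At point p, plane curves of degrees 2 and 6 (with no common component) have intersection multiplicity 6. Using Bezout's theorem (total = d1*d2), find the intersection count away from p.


By Bezout's theorem, the total intersection number is d1 * d2.
Total = 2 * 6 = 12
Intersection multiplicity at p = 6
Remaining intersections = 12 - 6 = 6

6


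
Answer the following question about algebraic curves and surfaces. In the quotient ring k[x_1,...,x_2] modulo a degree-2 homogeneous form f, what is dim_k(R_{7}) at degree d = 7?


For R = k[x_1,...,x_n]/(f) with f homogeneous of degree e:
The Hilbert series is (1 - t^e)/(1 - t)^n.
So h(d) = C(d+n-1, n-1) - C(d-e+n-1, n-1) for d >= e.
With n=2, e=2, d=7:
C(7+2-1, 2-1) = C(8, 1) = 8
C(7-2+2-1, 2-1) = C(6, 1) = 6
h(7) = 8 - 6 = 2

2


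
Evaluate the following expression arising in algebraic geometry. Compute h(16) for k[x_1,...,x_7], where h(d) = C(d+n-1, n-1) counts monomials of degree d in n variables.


The Hilbert function for the polynomial ring in 7 variables is:
h(d) = C(d+n-1, n-1)
h(16) = C(16+7-1, 7-1) = C(22, 6)
= 22! / (6! * 16!)
= 74613

74613


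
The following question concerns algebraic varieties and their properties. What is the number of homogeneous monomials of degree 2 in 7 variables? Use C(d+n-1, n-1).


The number of degree-2 monomials in 7 variables is C(d+n-1, n-1).
= C(2+7-1, 7-1) = C(8, 6)
= 28

28


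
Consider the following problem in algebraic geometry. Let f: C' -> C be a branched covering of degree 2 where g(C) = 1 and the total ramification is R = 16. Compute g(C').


Riemann-Hurwitz formula: 2g' - 2 = d(2g - 2) + R
Given: d = 2, g = 1, R = 16
2g' - 2 = 2*(2*1 - 2) + 16
2g' - 2 = 2*0 + 16
2g' - 2 = 0 + 16 = 16
2g' = 18
g' = 9

9


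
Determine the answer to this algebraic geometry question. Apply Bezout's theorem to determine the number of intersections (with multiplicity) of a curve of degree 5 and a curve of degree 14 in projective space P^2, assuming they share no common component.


Bezout's theorem states the intersection count equals the product of degrees.
Intersection count = 5 * 14 = 70

70


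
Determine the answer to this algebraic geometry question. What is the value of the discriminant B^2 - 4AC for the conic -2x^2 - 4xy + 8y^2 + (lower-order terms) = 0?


The discriminant of a conic Ax^2 + Bxy + Cy^2 + ... = 0 is B^2 - 4AC.
B^2 = (-4)^2 = 16
4AC = 4*(-2)*8 = -64
Discriminant = 16 + 64 = 80

80


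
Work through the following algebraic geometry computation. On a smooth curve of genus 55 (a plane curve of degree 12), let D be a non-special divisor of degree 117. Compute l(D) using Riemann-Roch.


First, compute the genus of a smooth plane curve of degree 12:
g = (d-1)(d-2)/2 = (12-1)(12-2)/2 = 55
For a non-special divisor D (i.e., h^1(D) = 0), Riemann-Roch gives:
l(D) = deg(D) - g + 1
Since deg(D) = 117 >= 2g - 1 = 109, D is non-special.
l(D) = 117 - 55 + 1 = 63

63


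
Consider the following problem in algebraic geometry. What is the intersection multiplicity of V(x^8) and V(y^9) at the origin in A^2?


The intersection multiplicity of V(x^a) and V(y^b) at the origin is:
I(O; V(x^8), V(y^9)) = dim_k(k[x,y]/(x^8, y^9))
A basis for k[x,y]/(x^8, y^9) is the set of monomials x^i * y^j
where 0 <= i < 8 and 0 <= j < 9.
The number of such monomials is 8 * 9 = 72

72


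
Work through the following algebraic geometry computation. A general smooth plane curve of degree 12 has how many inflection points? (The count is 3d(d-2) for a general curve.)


For a general smooth plane curve C of degree d, the inflection points are
the intersection of C with its Hessian curve, which has degree 3(d-2).
By Bezout, the total intersection number is d * 3(d-2) = 12 * 30 = 360.
For a general curve every flex is ordinary, so each contributes
multiplicity 1 to C·Hess(C), and the number of distinct inflection
points is 3d(d-2).
Inflection points = 3*12*(12-2) = 3*12*10 = 360

360


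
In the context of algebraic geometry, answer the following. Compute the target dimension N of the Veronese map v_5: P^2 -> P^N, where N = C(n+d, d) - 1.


The Veronese embedding v_d: P^n -> P^N maps each point to all
degree-d monomials in n+1 homogeneous coordinates.
N = C(n+d, d) - 1
N = C(2+5, 5) - 1
N = C(7, 5) - 1
C(7, 5) = 21
N = 21 - 1 = 20

20


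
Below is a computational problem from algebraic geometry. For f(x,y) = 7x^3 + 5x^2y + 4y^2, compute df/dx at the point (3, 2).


df/dx = 3*7*x^2 + 2*5*x^1*y
At (3,2): 3*7*3^2 + 2*5*3^1*2
= 189 + 60
= 249

249


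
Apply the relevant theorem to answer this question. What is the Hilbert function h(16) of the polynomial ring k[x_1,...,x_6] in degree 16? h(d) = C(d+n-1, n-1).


The Hilbert function for the polynomial ring in 6 variables is:
h(d) = C(d+n-1, n-1)
h(16) = C(16+6-1, 6-1) = C(21, 5)
= 21! / (5! * 16!)
= 20349

20349


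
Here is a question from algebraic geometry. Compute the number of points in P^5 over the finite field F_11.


P^5(F_11) has (q^(n+1) - 1)/(q - 1) points.
= 11^5 + 11^4 + 11^3 + 11^2 + 11^1 + 11^0
= 161051 + 14641 + 1331 + 121 + 11 + 1
= 177156

177156


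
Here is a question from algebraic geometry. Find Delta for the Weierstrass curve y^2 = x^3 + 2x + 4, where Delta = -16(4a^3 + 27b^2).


Compute each component:
4a^3 = 4*2^3 = 4*8 = 32
27b^2 = 27*4^2 = 27*16 = 432
4a^3 + 27b^2 = 32 + 432 = 464
Delta = -16*464 = -7424

-7424


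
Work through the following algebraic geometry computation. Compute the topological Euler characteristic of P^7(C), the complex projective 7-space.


The complex projective space P^7 has one cell in each even real dimension 0, 2, ..., 14.
The cohomology groups are H^{2k}(P^7) = Z for k = 0,...,7, and 0 otherwise.
Euler characteristic = sum of Betti numbers = 1 per even-dimensional cohomology group.
chi(P^7) = 7 + 1 = 8

8


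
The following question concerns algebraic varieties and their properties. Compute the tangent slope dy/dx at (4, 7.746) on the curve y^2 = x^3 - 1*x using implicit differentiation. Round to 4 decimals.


Using implicit differentiation of y^2 = x^3 - 1*x:
2y * dy/dx = 3x^2 - 1
dy/dx = (3x^2 - 1)/(2y)
Numerator: 3*4^2 - 1 = 47
Denominator: 2*7.746 = 15.492
dy/dx = 47/15.492 = 3.0338

3.0338


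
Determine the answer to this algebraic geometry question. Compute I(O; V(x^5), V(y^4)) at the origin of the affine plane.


The intersection multiplicity of V(x^a) and V(y^b) at the origin is:
I(O; V(x^5), V(y^4)) = dim_k(k[x,y]/(x^5, y^4))
A basis for k[x,y]/(x^5, y^4) is the set of monomials x^i * y^j
where 0 <= i < 5 and 0 <= j < 4.
The number of such monomials is 5 * 4 = 20

20


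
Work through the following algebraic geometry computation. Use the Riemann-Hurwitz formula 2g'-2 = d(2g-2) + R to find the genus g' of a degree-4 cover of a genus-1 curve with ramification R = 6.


Riemann-Hurwitz formula: 2g' - 2 = d(2g - 2) + R
Given: d = 4, g = 1, R = 6
2g' - 2 = 4*(2*1 - 2) + 6
2g' - 2 = 4*0 + 6
2g' - 2 = 0 + 6 = 6
2g' = 8
g' = 4

4


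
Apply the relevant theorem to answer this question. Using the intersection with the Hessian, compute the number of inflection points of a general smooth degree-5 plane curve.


For a general smooth plane curve C of degree d, the inflection points are
the intersection of C with its Hessian curve, which has degree 3(d-2).
By Bezout, the total intersection number is d * 3(d-2) = 5 * 9 = 45.
For a general curve every flex is ordinary, so each contributes
multiplicity 1 to C·Hess(C), and the number of distinct inflection
points is 3d(d-2).
Inflection points = 3*5*(5-2) = 3*5*3 = 45

45


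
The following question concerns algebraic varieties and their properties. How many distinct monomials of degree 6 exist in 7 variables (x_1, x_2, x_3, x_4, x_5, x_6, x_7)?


The number of degree-6 monomials in 7 variables is C(d+n-1, n-1).
= C(6+7-1, 7-1) = C(12, 6)
= 924

924


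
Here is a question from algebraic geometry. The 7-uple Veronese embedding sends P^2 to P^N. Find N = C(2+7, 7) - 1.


The Veronese embedding v_d: P^n -> P^N maps each point to all
degree-d monomials in n+1 homogeneous coordinates.
N = C(n+d, d) - 1
N = C(2+7, 7) - 1
N = C(9, 7) - 1
C(9, 7) = 36
N = 36 - 1 = 35

35


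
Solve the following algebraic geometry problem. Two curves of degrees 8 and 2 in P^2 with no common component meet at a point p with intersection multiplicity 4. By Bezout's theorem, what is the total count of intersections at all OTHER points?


By Bezout's theorem, the total intersection number is d1 * d2.
Total = 8 * 2 = 16
Intersection multiplicity at p = 4
Remaining intersections = 16 - 4 = 12

12


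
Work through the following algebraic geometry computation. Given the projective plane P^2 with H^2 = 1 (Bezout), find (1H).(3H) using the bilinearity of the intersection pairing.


Using bilinearity of the intersection pairing on the projective plane P^2:
(aH).(bH) = ab * (H.H)
We have H^2 = 1 (Bezout).
D.E = (1H).(3H) = 1*3*1
= 3*1
= 3

3


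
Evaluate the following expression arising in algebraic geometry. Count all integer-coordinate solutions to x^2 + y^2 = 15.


Systematically check integer values of x where x^2 <= 15.
For each valid x, check if 15 - x^2 is a perfect square.
Total integer solutions found: 0

0


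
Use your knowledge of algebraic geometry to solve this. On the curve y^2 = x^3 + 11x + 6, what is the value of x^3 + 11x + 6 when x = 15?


Compute x^3 + 11x + 6 at x = 15:
x^3 = 15^3 = 3375
11*x = 11*15 = 165
Sum: 3375 + 165 + 6 = 3546

3546


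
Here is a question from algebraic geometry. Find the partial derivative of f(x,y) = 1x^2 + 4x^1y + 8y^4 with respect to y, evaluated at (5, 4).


df/dy = 4*x^1 + 4*8*y^3
At (5,4): 4*5^1 + 4*8*4^3
= 20 + 2048
= 2068

2068


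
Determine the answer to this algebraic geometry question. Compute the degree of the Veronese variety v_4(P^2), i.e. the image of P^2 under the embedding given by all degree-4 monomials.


The Veronese variety v_4(P^2) has degree d^r.
d^r = 4^2 = 16

16


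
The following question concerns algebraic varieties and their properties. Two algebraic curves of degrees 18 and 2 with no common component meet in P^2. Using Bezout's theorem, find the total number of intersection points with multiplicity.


Bezout's theorem states the intersection count equals the product of degrees.
Intersection count = 18 * 2 = 36

36


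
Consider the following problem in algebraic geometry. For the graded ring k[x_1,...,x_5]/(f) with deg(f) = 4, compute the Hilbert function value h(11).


For R = k[x_1,...,x_n]/(f) with f homogeneous of degree e:
The Hilbert series is (1 - t^e)/(1 - t)^n.
So h(d) = C(d+n-1, n-1) - C(d-e+n-1, n-1) for d >= e.
With n=5, e=4, d=11:
C(11+5-1, 5-1) = C(15, 4) = 1365
C(11-4+5-1, 5-1) = C(11, 4) = 330
h(11) = 1365 - 330 = 1035

1035


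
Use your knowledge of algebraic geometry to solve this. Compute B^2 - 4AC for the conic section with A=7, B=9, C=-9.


The discriminant of a conic Ax^2 + Bxy + Cy^2 + ... = 0 is B^2 - 4AC.
B^2 = 9^2 = 81
4AC = 4*7*(-9) = -252
Discriminant = 81 + 252 = 333

333


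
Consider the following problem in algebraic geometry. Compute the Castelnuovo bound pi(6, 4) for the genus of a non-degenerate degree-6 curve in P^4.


Castelnuovo's bound: write d - 1 = m(r-1) + epsilon with 0 <= epsilon < r-1.
d - 1 = 6 - 1 = 5
r - 1 = 4 - 1 = 3
5 = 1*3 + 2, so m = 1, epsilon = 2
pi(d, r) = m(m-1)(r-1)/2 + m*epsilon
= 1*0*3/2 + 1*2
= 0/2 + 2
= 0 + 2 = 2

2


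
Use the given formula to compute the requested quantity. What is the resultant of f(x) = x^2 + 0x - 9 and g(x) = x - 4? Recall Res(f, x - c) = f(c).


For Res(f, x - c), we evaluate f at x = c.
f(4) = 4^2 + 0*4 - 9
= 16 + 0 - 9
= 16 - 9 = 7
Res(f, g) = 7

7


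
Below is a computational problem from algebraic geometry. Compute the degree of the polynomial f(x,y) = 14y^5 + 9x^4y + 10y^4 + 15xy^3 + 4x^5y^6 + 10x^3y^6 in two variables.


Examine each term for its total degree (sum of exponents).
  Term '14y^5' has total degree 0+5 = 5.
  Term '9x^4y' has total degree 4+1 = 5.
  Term '10y^4' has total degree 0+4 = 4.
  Term '15xy^3' has total degree 1+3 = 4.
  Term '4x^5y^6' has total degree 5+6 = 11.
  Term '10x^3y^6' has total degree 3+6 = 9.
The maximum total degree among all terms is 11.

11


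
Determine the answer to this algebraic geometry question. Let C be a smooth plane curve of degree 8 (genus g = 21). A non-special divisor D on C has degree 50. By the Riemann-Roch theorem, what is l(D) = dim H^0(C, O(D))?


First, compute the genus of a smooth plane curve of degree 8:
g = (d-1)(d-2)/2 = (8-1)(8-2)/2 = 21
For a non-special divisor D (i.e., h^1(D) = 0), Riemann-Roch gives:
l(D) = deg(D) - g + 1
Since deg(D) = 50 >= 2g - 1 = 41, D is non-special.
l(D) = 50 - 21 + 1 = 30

30


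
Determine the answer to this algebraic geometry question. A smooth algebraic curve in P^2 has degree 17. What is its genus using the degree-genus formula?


Using the genus formula for smooth plane curves:
g = (d-1)(d-2)/2
g = (17-1)(17-2)/2
g = 16*15/2
g = 240/2 = 120

120


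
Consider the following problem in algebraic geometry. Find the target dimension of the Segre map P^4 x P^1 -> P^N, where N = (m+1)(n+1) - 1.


The Segre embedding maps P^m x P^n into P^N via
all products of coordinates from each factor.
N = (m+1)(n+1) - 1
N = (4+1)(1+1) - 1
N = 5*2 - 1
N = 10 - 1 = 9

9


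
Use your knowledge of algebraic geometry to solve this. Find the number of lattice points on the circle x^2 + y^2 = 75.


Systematically check integer values of x where x^2 <= 75.
For each valid x, check if 75 - x^2 is a perfect square.
Total integer solutions found: 0

0


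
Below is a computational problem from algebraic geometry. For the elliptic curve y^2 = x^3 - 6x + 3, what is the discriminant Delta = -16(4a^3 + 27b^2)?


Compute each component:
4a^3 = 4*(-6)^3 = 4*(-216) = -864
27b^2 = 27*3^2 = 27*9 = 243
4a^3 + 27b^2 = -864 + 243 = -621
Delta = -16*(-621) = 9936

9936


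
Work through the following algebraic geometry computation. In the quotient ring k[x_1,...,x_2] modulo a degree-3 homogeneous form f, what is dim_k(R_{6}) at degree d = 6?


For R = k[x_1,...,x_n]/(f) with f homogeneous of degree e:
The Hilbert series is (1 - t^e)/(1 - t)^n.
So h(d) = C(d+n-1, n-1) - C(d-e+n-1, n-1) for d >= e.
With n=2, e=3, d=6:
C(6+2-1, 2-1) = C(7, 1) = 7
C(6-3+2-1, 2-1) = C(4, 1) = 4
h(6) = 7 - 4 = 3

3


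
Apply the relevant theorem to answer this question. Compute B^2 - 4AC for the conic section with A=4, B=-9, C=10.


The discriminant of a conic Ax^2 + Bxy + Cy^2 + ... = 0 is B^2 - 4AC.
B^2 = (-9)^2 = 81
4AC = 4*4*10 = 160
Discriminant = 81 - 160 = -79

-79


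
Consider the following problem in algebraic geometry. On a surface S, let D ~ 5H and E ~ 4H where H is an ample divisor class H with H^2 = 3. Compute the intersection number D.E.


Using bilinearity of the intersection pairing on a surface S:
(aH).(bH) = ab * (H.H)
We have H^2 = 3.
D.E = (5H).(4H) = 5*4*3
= 20*3
= 60

60


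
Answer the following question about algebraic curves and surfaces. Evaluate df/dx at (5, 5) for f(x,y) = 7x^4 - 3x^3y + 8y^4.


df/dx = 4*7*x^3 + 3*(-3)*x^2*y
At (5,5): 4*7*5^3 + 3*(-3)*5^2*5
= 3500 - 1125
= 2375

2375


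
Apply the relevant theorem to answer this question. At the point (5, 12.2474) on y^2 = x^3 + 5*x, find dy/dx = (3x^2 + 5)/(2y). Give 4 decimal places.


Using implicit differentiation of y^2 = x^3 + 5*x:
2y * dy/dx = 3x^2 + 5
dy/dx = (3x^2 + 5)/(2y)
Numerator: 3*5^2 + 5 = 80
Denominator: 2*12.2474 = 24.4948
dy/dx = 80/24.4948 = 3.2660

3.2660


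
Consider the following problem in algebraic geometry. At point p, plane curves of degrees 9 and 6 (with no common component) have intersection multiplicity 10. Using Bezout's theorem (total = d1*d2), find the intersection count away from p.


By Bezout's theorem, the total intersection number is d1 * d2.
Total = 9 * 6 = 54
Intersection multiplicity at p = 10
Remaining intersections = 54 - 10 = 44

44


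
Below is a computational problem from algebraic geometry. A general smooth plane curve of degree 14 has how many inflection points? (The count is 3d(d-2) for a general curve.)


For a general smooth plane curve C of degree d, the inflection points are
the intersection of C with its Hessian curve, which has degree 3(d-2).
By Bezout, the total intersection number is d * 3(d-2) = 14 * 36 = 504.
For a general curve every flex is ordinary, so each contributes
multiplicity 1 to C·Hess(C), and the number of distinct inflection
points is 3d(d-2).
Inflection points = 3*14*(14-2) = 3*14*12 = 504

504


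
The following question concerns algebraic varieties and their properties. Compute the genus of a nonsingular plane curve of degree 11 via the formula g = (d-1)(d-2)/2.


Using the genus formula for smooth plane curves:
g = (d-1)(d-2)/2
g = (11-1)(11-2)/2
g = 10*9/2
g = 90/2 = 45

45


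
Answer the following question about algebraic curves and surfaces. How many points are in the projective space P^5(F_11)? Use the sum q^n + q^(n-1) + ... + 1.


P^5(F_11) has (q^(n+1) - 1)/(q - 1) points.
= 11^5 + 11^4 + 11^3 + 11^2 + 11^1 + 11^0
= 161051 + 14641 + 1331 + 121 + 11 + 1
= 177156

177156


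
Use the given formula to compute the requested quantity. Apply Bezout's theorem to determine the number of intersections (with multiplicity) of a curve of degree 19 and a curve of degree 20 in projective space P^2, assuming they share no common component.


Bezout's theorem states the intersection count equals the product of degrees.
Intersection count = 19 * 20 = 380

380


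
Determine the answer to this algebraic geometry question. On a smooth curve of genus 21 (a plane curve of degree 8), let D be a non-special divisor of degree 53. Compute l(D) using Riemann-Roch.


First, compute the genus of a smooth plane curve of degree 8:
g = (d-1)(d-2)/2 = (8-1)(8-2)/2 = 21
For a non-special divisor D (i.e., h^1(D) = 0), Riemann-Roch gives:
l(D) = deg(D) - g + 1
Since deg(D) = 53 >= 2g - 1 = 41, D is non-special.
l(D) = 53 - 21 + 1 = 33

33


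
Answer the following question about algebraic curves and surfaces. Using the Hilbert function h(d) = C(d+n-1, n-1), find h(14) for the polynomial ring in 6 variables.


The Hilbert function for the polynomial ring in 6 variables is:
h(d) = C(d+n-1, n-1)
h(14) = C(14+6-1, 6-1) = C(19, 5)
= 19! / (5! * 14!)
= 11628

11628


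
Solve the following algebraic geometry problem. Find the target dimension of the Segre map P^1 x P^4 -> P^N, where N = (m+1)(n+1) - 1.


The Segre embedding maps P^m x P^n into P^N via
all products of coordinates from each factor.
N = (m+1)(n+1) - 1
N = (1+1)(4+1) - 1
N = 2*5 - 1
N = 10 - 1 = 9

9


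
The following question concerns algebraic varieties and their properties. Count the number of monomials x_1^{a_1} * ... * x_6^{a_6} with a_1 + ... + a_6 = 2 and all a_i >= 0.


The number of degree-2 monomials in 6 variables is C(d+n-1, n-1).
= C(2+6-1, 6-1) = C(7, 5)
= 21

21


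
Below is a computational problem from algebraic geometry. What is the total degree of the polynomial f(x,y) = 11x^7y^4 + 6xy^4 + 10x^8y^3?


Examine each term for its total degree (sum of exponents).
  Term '11x^7y^4' has total degree 7+4 = 11.
  Term '6xy^4' has total degree 1+4 = 5.
  Term '10x^8y^3' has total degree 8+3 = 11.
The maximum total degree among all terms is 11.

11


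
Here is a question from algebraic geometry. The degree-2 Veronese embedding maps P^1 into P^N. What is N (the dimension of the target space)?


The Veronese embedding v_d: P^n -> P^N maps each point to all
degree-d monomials in n+1 homogeneous coordinates.
N = C(n+d, d) - 1
N = C(1+2, 2) - 1
N = C(3, 2) - 1
C(3, 2) = 3
N = 3 - 1 = 2

2


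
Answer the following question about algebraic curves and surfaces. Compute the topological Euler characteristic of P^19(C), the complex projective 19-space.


The complex projective space P^19 has one cell in each even real dimension 0, 2, ..., 38.
The cohomology groups are H^{2k}(P^19) = Z for k = 0,...,19, and 0 otherwise.
Euler characteristic = sum of Betti numbers = 1 per even-dimensional cohomology group.
chi(P^19) = 19 + 1 = 20

20


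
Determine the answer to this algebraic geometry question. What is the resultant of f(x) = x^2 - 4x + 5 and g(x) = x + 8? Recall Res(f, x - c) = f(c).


For Res(f, x - c), we evaluate f at x = c.
f(-8) = (-8)^2 - 4*(-8) + 5
= 64 + 32 + 5
= 96 + 5 = 101
Res(f, g) = 101

101


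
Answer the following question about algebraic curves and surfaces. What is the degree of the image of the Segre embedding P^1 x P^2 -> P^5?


The degree of the Segre variety P^1 x P^2 is C(m+n, m).
= C(3, 1)
= 3

3


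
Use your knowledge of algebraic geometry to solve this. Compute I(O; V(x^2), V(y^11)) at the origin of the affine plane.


The intersection multiplicity of V(x^a) and V(y^b) at the origin is:
I(O; V(x^2), V(y^11)) = dim_k(k[x,y]/(x^2, y^11))
A basis for k[x,y]/(x^2, y^11) is the set of monomials x^i * y^j
where 0 <= i < 2 and 0 <= j < 11.
The number of such monomials is 2 * 11 = 22

22


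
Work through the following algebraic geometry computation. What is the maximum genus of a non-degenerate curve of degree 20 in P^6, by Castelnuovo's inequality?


Castelnuovo's bound: write d - 1 = m(r-1) + epsilon with 0 <= epsilon < r-1.
d - 1 = 20 - 1 = 19
r - 1 = 6 - 1 = 5
19 = 3*5 + 4, so m = 3, epsilon = 4
pi(d, r) = m(m-1)(r-1)/2 + m*epsilon
= 3*2*5/2 + 3*4
= 30/2 + 12
= 15 + 12 = 27

27


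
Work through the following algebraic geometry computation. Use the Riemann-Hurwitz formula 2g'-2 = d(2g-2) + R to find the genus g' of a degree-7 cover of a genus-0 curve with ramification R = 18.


Riemann-Hurwitz formula: 2g' - 2 = d(2g - 2) + R
Given: d = 7, g = 0, R = 18
2g' - 2 = 7*(2*0 - 2) + 18
2g' - 2 = 7*(-2) + 18
2g' - 2 = -14 + 18 = 4
2g' = 6
g' = 3

3


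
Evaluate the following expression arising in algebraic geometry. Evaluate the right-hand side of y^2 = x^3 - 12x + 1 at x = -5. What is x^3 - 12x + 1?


Compute x^3 - 12x + 1 at x = -5:
x^3 = (-5)^3 = -125
(-12)*x = (-12)*(-5) = 60
Sum: -125 + 60 + 1 = -64

-64


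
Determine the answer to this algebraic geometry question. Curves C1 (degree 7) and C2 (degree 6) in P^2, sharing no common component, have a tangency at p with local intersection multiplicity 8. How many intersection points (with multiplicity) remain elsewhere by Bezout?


By Bezout's theorem, the total intersection number is d1 * d2.
Total = 7 * 6 = 42
Intersection multiplicity at p = 8
Remaining intersections = 42 - 8 = 34

34


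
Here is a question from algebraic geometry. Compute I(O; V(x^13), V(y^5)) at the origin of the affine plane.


The intersection multiplicity of V(x^a) and V(y^b) at the origin is:
I(O; V(x^13), V(y^5)) = dim_k(k[x,y]/(x^13, y^5))
A basis for k[x,y]/(x^13, y^5) is the set of monomials x^i * y^j
where 0 <= i < 13 and 0 <= j < 5.
The number of such monomials is 13 * 5 = 65

65
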